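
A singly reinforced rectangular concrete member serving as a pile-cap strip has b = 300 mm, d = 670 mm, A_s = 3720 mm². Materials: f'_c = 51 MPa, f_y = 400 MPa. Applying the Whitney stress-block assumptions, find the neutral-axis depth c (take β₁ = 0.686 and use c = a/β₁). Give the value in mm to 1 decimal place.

c ≈ 166.8 mm

T = A_s f_y = 3720 × 400 = 1488000 N = 1488 kN.
Setting C = 0.85 f'_c a b equal to T: a = 1488000/(0.85 × 51 × 300) = 114.418 mm.
With β₁ = 0.686, c = a/β₁ = 114.418/0.686 = 166.8 mm.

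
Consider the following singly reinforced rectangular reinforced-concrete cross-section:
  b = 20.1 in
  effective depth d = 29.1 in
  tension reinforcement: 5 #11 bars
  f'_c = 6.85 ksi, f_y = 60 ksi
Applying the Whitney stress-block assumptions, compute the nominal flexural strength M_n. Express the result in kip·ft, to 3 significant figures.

M_n ≈ 1060 kip·ft

A_s = 5 × 1.56 = 7.8 in².
T = A_s f_y = 7.8 × 60 = 468 kips.
a = T/(0.85 f'_c b) = 468/(0.85 × 6.85 × 20.1) = 3.999 in.
M_n = T(d − a/2) = 468 × (29.1 − 1.9995) = 12683.0 kip·in = 12683.0/12 = 1056.92 kip·ft.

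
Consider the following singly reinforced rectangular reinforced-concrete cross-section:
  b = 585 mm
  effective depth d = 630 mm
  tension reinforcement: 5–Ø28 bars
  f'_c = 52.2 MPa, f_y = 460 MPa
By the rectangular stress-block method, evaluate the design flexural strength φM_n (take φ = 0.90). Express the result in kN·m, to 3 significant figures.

A_s = 5 × 616 = 3080 mm².
T = A_s f_y = 3080 × 460 = 1416800 N = 1416.8 kN.
From C = T: a = T/(0.85 f'_c b) = 1416800/(0.85 × 52.2 × 585) = 54.58 mm.
M_n = T(d − a/2) = 1416.8 kN × (630 − 27.29) mm = 853.92 kN·m.
φM_n = 0.90 × 853.92 = 768.53 kN·m.

φM_n ≈ 769 kN·m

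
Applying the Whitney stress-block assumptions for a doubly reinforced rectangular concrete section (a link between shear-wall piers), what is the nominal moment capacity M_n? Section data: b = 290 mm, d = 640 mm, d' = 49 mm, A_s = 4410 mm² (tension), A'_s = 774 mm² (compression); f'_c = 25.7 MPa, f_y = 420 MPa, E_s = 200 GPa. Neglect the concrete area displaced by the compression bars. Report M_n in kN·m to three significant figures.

Assume both tension and compression steel yield.
Net tension couple steel: A_s − A'_s = 3636 mm².
a = (A_s − A'_s) f_y / (0.85 f'_c b) = 1527120/(0.85 × 25.7 × 290) = 241.06 mm.
c = a/β₁ = 241.06/0.85 = 283.60 mm; ε'_s = 0.003(c − d')/c = 0.0025 ≥ f_y/E_s = 0.0021, so compression steel does yield.
M_n = (A_s − A'_s) f_y (d − a/2) + A'_s f_y (d − d') = [1527120 × (640 − 120.53) + 325080 × (640 − 49)] × 10⁻⁶ = 793.29 + 192.12 = 985.41 kN·m.

M_n ≈ 985 kN·m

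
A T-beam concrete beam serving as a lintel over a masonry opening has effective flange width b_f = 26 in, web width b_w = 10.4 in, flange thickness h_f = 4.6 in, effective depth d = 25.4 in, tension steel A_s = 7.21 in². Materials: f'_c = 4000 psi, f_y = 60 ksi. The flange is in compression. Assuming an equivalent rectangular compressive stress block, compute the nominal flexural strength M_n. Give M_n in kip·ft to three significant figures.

Tension: T = A_s f_y = 7.21 × 60 = 432.6 kips.
Try a within the flange: a = T/(0.85 f'_c b_f) = 432.6/(0.85 × 4 × 26) = 4.894 in.
a = 4.894 > h_f = 4.6 in: the block extends into the web. Split into flange-overhang and web parts.
C_f = 0.85 f'_c (b_f − b_w) h_f = 0.85 × 4 × (26 − 10.4) × 4.6 = 244.0 kips.
Remaining web compression depth: a_w = (T − C_f)/(0.85 f'_c b_w) = (432.6 − 244.0)/(0.85 × 4 × 10.4) = 5.334 in.
M_n = C_f(d − h_f/2) + (T − C_f)(d − a_w/2) = 244.0 × (25.4 − 2.3) + 188.6 × (25.4 − 2.667) = 5636.4 + 4287.4 = 9923.8 kip·in.
M_n = 9923.8/12 = 826.98 kip·ft.

M_n ≈ 827 kip·ft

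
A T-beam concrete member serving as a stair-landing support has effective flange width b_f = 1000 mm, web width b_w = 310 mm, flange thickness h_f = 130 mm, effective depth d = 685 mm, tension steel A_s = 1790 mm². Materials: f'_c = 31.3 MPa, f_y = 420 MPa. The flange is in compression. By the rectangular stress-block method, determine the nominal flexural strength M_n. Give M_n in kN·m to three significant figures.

Tension: T = A_s f_y = 1790 × 420 = 751800 N.
Try a within the flange: a = T/(0.85 f'_c b_f) = 751800/(0.85 × 31.3 × 1000) = 28.26 mm.
Since a = 28.26 ≤ h_f = 130 mm, the stress block lies entirely in the flange; analyse as a rectangular beam of width b_f.
M_n = T(d − a/2) = 751800 × (685 − 14.13) = 504.36 × 10⁶ N·mm.
M_n = 504.36 kN·m.

M_n ≈ 504 kN·m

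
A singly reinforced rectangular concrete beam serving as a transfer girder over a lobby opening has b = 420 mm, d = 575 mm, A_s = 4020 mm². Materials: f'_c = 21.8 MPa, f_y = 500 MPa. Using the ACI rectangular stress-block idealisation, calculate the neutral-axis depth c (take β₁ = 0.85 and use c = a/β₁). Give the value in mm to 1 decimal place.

c ≈ 303.8 mm

T = A_s f_y = 4020 × 500 = 2010000 N = 2010 kN.
Setting C = 0.85 f'_c a b equal to T: a = 2010000/(0.85 × 21.8 × 420) = 258.268 mm.
With β₁ = 0.85, c = a/β₁ = 258.268/0.85 = 303.8 mm.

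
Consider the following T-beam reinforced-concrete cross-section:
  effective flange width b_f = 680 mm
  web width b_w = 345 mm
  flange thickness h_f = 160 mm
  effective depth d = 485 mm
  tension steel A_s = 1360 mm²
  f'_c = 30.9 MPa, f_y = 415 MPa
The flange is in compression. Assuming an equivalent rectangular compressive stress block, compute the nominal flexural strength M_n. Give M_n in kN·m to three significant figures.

M_n ≈ 265 kN·m

Tension: T = A_s f_y = 1360 × 415 = 564400 N.
Try a within the flange: a = T/(0.85 f'_c b_f) = 564400/(0.85 × 30.9 × 680) = 31.60 mm.
Since a = 31.60 ≤ h_f = 160 mm, the stress block lies entirely in the flange; analyse as a rectangular beam of width b_f.
M_n = T(d − a/2) = 564400 × (485 − 15.8) = 264.82 × 10⁶ N·mm.
M_n = 264.82 kN·m.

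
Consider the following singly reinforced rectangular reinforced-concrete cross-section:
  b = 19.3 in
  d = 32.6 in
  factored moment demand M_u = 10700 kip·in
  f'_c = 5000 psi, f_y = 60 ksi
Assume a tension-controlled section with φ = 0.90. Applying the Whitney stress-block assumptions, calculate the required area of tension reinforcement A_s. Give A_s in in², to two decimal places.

M_n = M_u/φ = 10700/0.90 = 11888.9 kip·in.
From M_n = 0.85 f'_c a b (d − a/2):
a = d − √(d² − 2M_n/(0.85 f'_c b)) = 32.6 − √(32.6² − 2 × 11888.9/(0.85 × 5 × 19.3)) = 4.799 in.
A_s = 0.85 f'_c a b / f_y = 0.85 × 5 × 4.799 × 19.3 / 60 = 6.561 in².

A_s ≈ 6.56 in²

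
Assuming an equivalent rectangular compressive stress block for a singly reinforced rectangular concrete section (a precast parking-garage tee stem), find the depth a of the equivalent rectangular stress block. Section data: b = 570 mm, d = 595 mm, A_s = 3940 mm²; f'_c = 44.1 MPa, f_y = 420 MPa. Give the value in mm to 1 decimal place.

a ≈ 77.4 mm

T = A_s f_y = 3940 × 420 = 1654800 N = 1654.8 kN.
Setting C = 0.85 f'_c a b equal to T: a = 1654800/(0.85 × 44.1 × 570) = 77.4 mm.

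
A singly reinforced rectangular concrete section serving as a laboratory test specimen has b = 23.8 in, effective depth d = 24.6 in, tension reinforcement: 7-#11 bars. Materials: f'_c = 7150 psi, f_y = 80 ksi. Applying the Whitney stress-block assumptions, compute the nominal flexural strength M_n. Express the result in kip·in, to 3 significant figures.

A_s = 7 × 1.56 = 10.92 in².
T = A_s f_y = 10.92 × 80 = 873.6 kips.
a = T/(0.85 f'_c b) = 873.6/(0.85 × 7.15 × 23.8) = 6.040 in.
M_n = T(d − a/2) = 873.6 × (24.6 − 3.02) = 18852.3 kip·in.

M_n ≈ 18900 kip·in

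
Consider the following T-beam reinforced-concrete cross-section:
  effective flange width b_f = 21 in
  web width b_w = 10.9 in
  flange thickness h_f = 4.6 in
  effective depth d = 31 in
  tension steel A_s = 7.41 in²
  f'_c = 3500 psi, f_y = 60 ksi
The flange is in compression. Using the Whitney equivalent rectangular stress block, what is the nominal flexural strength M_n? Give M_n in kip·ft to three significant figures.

M_n ≈ 1000 kip·ft

Tension: T = A_s f_y = 7.41 × 60 = 444.6 kips.
Try a within the flange: a = T/(0.85 f'_c b_f) = 444.6/(0.85 × 3.5 × 21) = 7.116 in.
a = 7.116 > h_f = 4.6 in: the block extends into the web. Split into flange-overhang and web parts.
C_f = 0.85 f'_c (b_f − b_w) h_f = 0.85 × 3.5 × (21 − 10.9) × 4.6 = 138.2 kips.
Remaining web compression depth: a_w = (T − C_f)/(0.85 f'_c b_w) = (444.6 − 138.2)/(0.85 × 3.5 × 10.9) = 9.449 in.
M_n = C_f(d − h_f/2) + (T − C_f)(d − a_w/2) = 138.2 × (31 − 2.3) + 306.4 × (31 − 4.7245) = 3966.3 + 8050.8 = 12017.1 kip·in.
M_n = 12017.1/12 = 1001.43 kip·ft.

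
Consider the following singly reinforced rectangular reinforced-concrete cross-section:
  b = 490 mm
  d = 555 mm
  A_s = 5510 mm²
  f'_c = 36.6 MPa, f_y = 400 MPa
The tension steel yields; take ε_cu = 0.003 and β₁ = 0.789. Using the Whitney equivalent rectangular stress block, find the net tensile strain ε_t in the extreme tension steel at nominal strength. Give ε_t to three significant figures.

a = A_s f_y/(0.85 f'_c b) = 144.58 mm.
β₁ = 0.789, so c = a/β₁ = 144.58/0.789 = 183.24 mm.
From the linear strain diagram with ε_cu = 0.003: ε_t = 0.003 (d − c)/c = 0.003 × (555 − 183.24)/183.24 = 0.00609.
Since ε_t ≥ 0.005, the section is tension-controlled.

ε_t ≈ 0.00609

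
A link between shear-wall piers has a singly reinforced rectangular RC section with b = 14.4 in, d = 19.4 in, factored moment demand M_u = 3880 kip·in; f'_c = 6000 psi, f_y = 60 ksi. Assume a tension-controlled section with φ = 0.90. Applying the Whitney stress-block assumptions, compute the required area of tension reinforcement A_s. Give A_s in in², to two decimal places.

A_s ≈ 4.05 in²

M_n = M_u/φ = 3880/0.90 = 4311.11 kip·in.
From M_n = 0.85 f'_c a b (d − a/2):
a = d − √(d² − 2M_n/(0.85 f'_c b)) = 19.4 − √(19.4² − 2 × 4311.11/(0.85 × 6 × 14.4)) = 3.308 in.
A_s = 0.85 f'_c a b / f_y = 0.85 × 6 × 3.308 × 14.4 / 60 = 4.049 in².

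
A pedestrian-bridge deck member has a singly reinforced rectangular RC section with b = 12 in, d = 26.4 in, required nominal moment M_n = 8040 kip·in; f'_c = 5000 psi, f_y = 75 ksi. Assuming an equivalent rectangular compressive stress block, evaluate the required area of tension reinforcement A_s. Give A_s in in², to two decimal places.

From M_n = 0.85 f'_c a b (d − a/2):
a = d − √(d² − 2M_n/(0.85 f'_c b)) = 26.4 − √(26.4² − 2 × 8040/(0.85 × 5 × 12)) = 6.864 in.
A_s = 0.85 f'_c a b / f_y = 0.85 × 5 × 6.864 × 12 / 75 = 4.668 in².

A_s ≈ 4.67 in²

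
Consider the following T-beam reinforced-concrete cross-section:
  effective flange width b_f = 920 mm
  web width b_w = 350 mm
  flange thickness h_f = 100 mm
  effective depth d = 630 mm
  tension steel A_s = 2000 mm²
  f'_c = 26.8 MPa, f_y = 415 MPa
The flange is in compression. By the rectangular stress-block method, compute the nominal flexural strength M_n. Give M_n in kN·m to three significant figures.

Tension: T = A_s f_y = 2000 × 415 = 830000 N.
Try a within the flange: a = T/(0.85 f'_c b_f) = 830000/(0.85 × 26.8 × 920) = 39.60 mm.
Since a = 39.60 ≤ h_f = 100 mm, the stress block lies entirely in the flange; analyse as a rectangular beam of width b_f.
M_n = T(d − a/2) = 830000 × (630 − 19.8) = 506.47 × 10⁶ N·mm.
M_n = 506.47 kN·m.

M_n ≈ 506 kN·m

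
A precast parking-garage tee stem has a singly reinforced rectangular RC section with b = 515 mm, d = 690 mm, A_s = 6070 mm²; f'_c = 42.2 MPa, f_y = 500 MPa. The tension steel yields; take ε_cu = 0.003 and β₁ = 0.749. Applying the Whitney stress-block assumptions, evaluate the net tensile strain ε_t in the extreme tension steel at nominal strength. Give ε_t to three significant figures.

a = A_s f_y/(0.85 f'_c b) = 164.29 mm.
β₁ = 0.749, so c = a/β₁ = 164.29/0.749 = 219.35 mm.
From the linear strain diagram with ε_cu = 0.003: ε_t = 0.003 (d − c)/c = 0.003 × (690 − 219.35)/219.35 = 0.00644.
Since ε_t ≥ 0.005, the section is tension-controlled.

ε_t ≈ 0.00644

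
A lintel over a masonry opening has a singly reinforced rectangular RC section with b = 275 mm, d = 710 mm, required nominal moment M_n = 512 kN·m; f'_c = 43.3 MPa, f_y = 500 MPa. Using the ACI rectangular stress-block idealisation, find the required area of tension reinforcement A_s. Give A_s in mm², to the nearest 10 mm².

With M_n = 0.85 f'_c a b (d − a/2), solve the quadratic for a:
a = d − √(d² − 2M_n/(0.85 f'_c b)) = 710 − √(710² − 2 × 512×10⁶/(0.85 × 43.3 × 275)) = 75.23 mm.
A_s = 0.85 f'_c a b / f_y = 0.85 × 43.3 × 75.23 × 275 / 500 = 1522.9 mm².

A_s ≈ 1520 mm²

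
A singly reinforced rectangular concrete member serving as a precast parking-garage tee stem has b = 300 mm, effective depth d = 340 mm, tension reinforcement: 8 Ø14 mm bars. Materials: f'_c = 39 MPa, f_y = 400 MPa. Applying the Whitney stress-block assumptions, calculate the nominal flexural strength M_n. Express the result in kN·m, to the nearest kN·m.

A_s = 8 × 154 = 1232 mm².
T = A_s f_y = 1232 × 400 = 492800 N = 492.8 kN.
From C = T: a = T/(0.85 f'_c b) = 492800/(0.85 × 39 × 300) = 49.55 mm.
M_n = T(d − a/2) = 492.8 kN × (340 − 24.775) mm = 155.34 kN·m.

M_n ≈ 155 kN·m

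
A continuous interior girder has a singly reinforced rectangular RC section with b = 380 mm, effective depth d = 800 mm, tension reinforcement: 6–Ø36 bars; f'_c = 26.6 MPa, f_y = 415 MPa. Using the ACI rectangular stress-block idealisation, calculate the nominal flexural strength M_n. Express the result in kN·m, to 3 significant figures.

A_s = 6 × 1018 = 6108 mm².
T = A_s f_y = 6108 × 415 = 2534820 N = 2534.82 kN.
From C = T: a = T/(0.85 f'_c b) = 2534820/(0.85 × 26.6 × 380) = 295.03 mm.
M_n = T(d − a/2) = 2534.82 kN × (800 − 147.515) mm = 1653.93 kN·m.

M_n ≈ 1650 kN·m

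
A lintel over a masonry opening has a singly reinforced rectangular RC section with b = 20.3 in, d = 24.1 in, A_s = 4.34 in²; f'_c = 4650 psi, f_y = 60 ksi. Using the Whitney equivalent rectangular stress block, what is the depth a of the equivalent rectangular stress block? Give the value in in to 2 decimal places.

T = A_s f_y = 4.34 × 60 = 260.4 kips.
a = T/(0.85 f'_c b) = 260.4/(0.85 × 4.65 × 20.3) = 3.25 in.

a ≈ 3.25 in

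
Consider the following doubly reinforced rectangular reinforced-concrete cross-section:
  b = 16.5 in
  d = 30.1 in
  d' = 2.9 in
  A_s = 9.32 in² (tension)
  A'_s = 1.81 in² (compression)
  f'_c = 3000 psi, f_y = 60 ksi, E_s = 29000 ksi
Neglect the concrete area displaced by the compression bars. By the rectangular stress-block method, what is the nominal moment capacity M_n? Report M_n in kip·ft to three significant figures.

M_n ≈ 1180 kip·ft

Assume both steels yield.
a = (A_s − A'_s) f_y/(0.85 f'_c b) = (9.32 − 1.81) × 60/(0.85 × 3 × 16.5) = 10.709 in.
c = a/β₁ = 10.709/0.85 = 12.599 in; ε'_s = 0.003(c − d')/c = 0.0023 ≥ ε_y = 0.0021, so the compression steel yields.
M_n = (A_s − A'_s) f_y (d − a/2) + A'_s f_y (d − d') = 450.6 × (30.1 − 5.3545) + 108.6 × (30.1 − 2.9) = 11150.3 + 2953.9 = 14104.2 kip·in = 14104.2/12 = 1175.35 kip·ft.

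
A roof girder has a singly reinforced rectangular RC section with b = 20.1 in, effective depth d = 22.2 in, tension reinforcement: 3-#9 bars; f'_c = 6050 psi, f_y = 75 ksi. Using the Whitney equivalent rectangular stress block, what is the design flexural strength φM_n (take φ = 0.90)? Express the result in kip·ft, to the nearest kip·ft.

φM_n ≈ 356 kip·ft

A_s = 3 × 1 = 3 in².
T = A_s f_y = 3 × 75 = 225 kips.
a = T/(0.85 f'_c b) = 225/(0.85 × 6.05 × 20.1) = 2.177 in.
M_n = T(d − a/2) = 225 × (22.2 − 1.0885) = 4750.1 kip·in = 4750.1/12 = 395.84 kip·ft.
φM_n = 0.90 × 395.84 = 356.26 kip·ft.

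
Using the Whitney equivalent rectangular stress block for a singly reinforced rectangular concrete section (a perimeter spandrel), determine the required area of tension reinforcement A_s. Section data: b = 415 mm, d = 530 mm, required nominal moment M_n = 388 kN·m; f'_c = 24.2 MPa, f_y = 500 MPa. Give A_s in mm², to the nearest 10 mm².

With M_n = 0.85 f'_c a b (d − a/2), solve the quadratic for a:
a = d − √(d² − 2M_n/(0.85 f'_c b)) = 530 − √(530² − 2 × 388×10⁶/(0.85 × 24.2 × 415)) = 94.11 mm.
A_s = 0.85 f'_c a b / f_y = 0.85 × 24.2 × 94.11 × 415 / 500 = 1606.7 mm².

A_s ≈ 1610 mm²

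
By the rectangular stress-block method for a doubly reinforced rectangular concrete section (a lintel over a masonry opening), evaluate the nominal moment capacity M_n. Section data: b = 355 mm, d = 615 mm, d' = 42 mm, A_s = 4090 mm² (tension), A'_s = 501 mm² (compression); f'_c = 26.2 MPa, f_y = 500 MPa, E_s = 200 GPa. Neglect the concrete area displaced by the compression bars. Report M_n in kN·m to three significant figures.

M_n ≈ 1040 kN·m

Assume both tension and compression steel yield.
Net tension couple steel: A_s − A'_s = 3589 mm².
a = (A_s − A'_s) f_y / (0.85 f'_c b) = 1794500/(0.85 × 26.2 × 355) = 226.98 mm.
c = a/β₁ = 226.98/0.85 = 267.04 mm; ε'_s = 0.003(c − d')/c = 0.0025 ≥ f_y/E_s = 0.0025, so compression steel does yield.
M_n = (A_s − A'_s) f_y (d − a/2) + A'_s f_y (d − d') = [1794500 × (615 − 113.49) + 250500 × (615 − 42)] × 10⁻⁶ = 899.96 + 143.54 = 1043.50 kN·m.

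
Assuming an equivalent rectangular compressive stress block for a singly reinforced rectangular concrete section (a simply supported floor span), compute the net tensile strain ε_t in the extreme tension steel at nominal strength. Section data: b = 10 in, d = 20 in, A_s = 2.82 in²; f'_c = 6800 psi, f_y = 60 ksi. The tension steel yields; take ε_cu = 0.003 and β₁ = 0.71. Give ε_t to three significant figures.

a = A_s f_y/(0.85 f'_c b) = 2.927 in.
β₁ = 0.71, so c = a/β₁ = 2.927/0.71 = 4.123 in.
From the linear strain diagram with ε_cu = 0.003: ε_t = 0.003 (d − c)/c = 0.003 × (20 − 4.123)/4.123 = 0.0116.
Since ε_t ≥ 0.005, the section is tension-controlled.

ε_t ≈ 0.0116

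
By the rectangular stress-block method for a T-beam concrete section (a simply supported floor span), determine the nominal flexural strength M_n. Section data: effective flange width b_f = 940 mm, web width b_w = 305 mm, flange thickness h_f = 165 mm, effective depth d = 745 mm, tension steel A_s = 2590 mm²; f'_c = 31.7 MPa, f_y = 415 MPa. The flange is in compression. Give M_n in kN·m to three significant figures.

M_n ≈ 778 kN·m

Tension: T = A_s f_y = 2590 × 415 = 1074850 N.
Try a within the flange: a = T/(0.85 f'_c b_f) = 1074850/(0.85 × 31.7 × 940) = 42.44 mm.
Since a = 42.44 ≤ h_f = 165 mm, the stress block lies entirely in the flange; analyse as a rectangular beam of width b_f.
M_n = T(d − a/2) = 1074850 × (745 − 21.22) = 777.95 × 10⁶ N·mm.
M_n = 777.95 kN·m.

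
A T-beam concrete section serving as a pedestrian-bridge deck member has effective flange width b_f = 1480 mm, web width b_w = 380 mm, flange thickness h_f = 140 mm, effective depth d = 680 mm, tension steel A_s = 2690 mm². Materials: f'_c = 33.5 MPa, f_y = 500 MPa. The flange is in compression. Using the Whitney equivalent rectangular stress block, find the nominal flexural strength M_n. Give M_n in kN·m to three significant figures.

M_n ≈ 893 kN·m

Tension: T = A_s f_y = 2690 × 500 = 1345000 N.
Try a within the flange: a = T/(0.85 f'_c b_f) = 1345000/(0.85 × 33.5 × 1480) = 31.92 mm.
Since a = 31.92 ≤ h_f = 140 mm, the stress block lies entirely in the flange; analyse as a rectangular beam of width b_f.
M_n = T(d − a/2) = 1345000 × (680 − 15.96) = 893.13 × 10⁶ N·mm.
M_n = 893.13 kN·m.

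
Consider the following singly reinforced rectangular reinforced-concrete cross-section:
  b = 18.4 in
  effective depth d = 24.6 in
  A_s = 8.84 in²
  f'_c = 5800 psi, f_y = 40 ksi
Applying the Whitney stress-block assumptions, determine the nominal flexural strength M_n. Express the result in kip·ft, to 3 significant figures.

M_n ≈ 667 kip·ft

T = A_s f_y = 8.84 × 40 = 353.6 kips.
a = T/(0.85 f'_c b) = 353.6/(0.85 × 5.8 × 18.4) = 3.898 in.
M_n = T(d − a/2) = 353.6 × (24.6 − 1.949) = 8009.4 kip·in = 8009.4/12 = 667.45 kip·ft.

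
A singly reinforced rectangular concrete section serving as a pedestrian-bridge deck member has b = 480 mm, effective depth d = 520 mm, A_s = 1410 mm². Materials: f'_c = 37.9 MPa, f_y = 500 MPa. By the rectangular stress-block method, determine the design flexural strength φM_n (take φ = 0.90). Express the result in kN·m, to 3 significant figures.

T = A_s f_y = 1410 × 500 = 705000 N = 705 kN.
From C = T: a = T/(0.85 f'_c b) = 705000/(0.85 × 37.9 × 480) = 45.59 mm.
M_n = T(d − a/2) = 705 kN × (520 − 22.795) mm = 350.53 kN·m.
φM_n = 0.90 × 350.53 = 315.48 kN·m.

φM_n ≈ 315 kN·m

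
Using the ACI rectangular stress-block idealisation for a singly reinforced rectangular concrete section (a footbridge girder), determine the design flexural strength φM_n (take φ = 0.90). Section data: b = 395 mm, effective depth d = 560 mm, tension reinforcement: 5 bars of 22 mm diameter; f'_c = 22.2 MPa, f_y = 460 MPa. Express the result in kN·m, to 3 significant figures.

φM_n ≈ 394 kN·m

A_s = 5 × 380 = 1900 mm².
T = A_s f_y = 1900 × 460 = 874000 N = 874 kN.
From C = T: a = T/(0.85 f'_c b) = 874000/(0.85 × 22.2 × 395) = 117.26 mm.
M_n = T(d − a/2) = 874 kN × (560 − 58.63) mm = 438.20 kN·m.
φM_n = 0.90 × 438.20 = 394.38 kN·m.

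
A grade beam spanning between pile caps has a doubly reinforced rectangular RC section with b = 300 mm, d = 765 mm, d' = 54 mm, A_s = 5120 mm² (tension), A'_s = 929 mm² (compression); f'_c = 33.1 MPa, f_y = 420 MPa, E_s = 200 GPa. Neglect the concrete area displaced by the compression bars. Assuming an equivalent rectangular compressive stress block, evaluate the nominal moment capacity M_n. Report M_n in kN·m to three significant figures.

M_n ≈ 1440 kN·m

Assume both tension and compression steel yield.
Net tension couple steel: A_s − A'_s = 4191 mm².
a = (A_s − A'_s) f_y / (0.85 f'_c b) = 1760220/(0.85 × 33.1 × 300) = 208.54 mm.
c = a/β₁ = 208.54/0.814 = 256.19 mm; ε'_s = 0.003(c − d')/c = 0.0024 ≥ f_y/E_s = 0.0021, so compression steel does yield.
M_n = (A_s − A'_s) f_y (d − a/2) + A'_s f_y (d − d') = [1760220 × (765 − 104.27) + 390180 × (765 − 54)] × 10⁻⁶ = 1163.03 + 277.42 = 1440.45 kN·m.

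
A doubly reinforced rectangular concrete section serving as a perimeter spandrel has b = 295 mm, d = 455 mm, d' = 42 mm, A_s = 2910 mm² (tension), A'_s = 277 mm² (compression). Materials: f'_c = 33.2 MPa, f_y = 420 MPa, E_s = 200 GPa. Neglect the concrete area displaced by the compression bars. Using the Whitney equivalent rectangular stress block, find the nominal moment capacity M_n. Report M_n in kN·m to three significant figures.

M_n ≈ 478 kN·m

Assume both tension and compression steel yield.
Net tension couple steel: A_s − A'_s = 2633 mm².
a = (A_s − A'_s) f_y / (0.85 f'_c b) = 1105860/(0.85 × 33.2 × 295) = 132.84 mm.
c = a/β₁ = 132.84/0.813 = 163.39 mm; ε'_s = 0.003(c − d')/c = 0.0022 ≥ f_y/E_s = 0.0021, so compression steel does yield.
M_n = (A_s − A'_s) f_y (d − a/2) + A'_s f_y (d − d') = [1105860 × (455 − 66.42) + 116340 × (455 − 42)] × 10⁻⁶ = 429.72 + 48.05 = 477.77 kN·m.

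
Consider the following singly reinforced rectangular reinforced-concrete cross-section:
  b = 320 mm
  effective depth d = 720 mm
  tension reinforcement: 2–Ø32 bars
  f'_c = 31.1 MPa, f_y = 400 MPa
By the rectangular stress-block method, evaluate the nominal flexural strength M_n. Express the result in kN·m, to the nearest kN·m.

M_n ≈ 439 kN·m

A_s = 2 × 804 = 1608 mm².
T = A_s f_y = 1608 × 400 = 643200 N = 643.2 kN.
From C = T: a = T/(0.85 f'_c b) = 643200/(0.85 × 31.1 × 320) = 76.04 mm.
M_n = T(d − a/2) = 643.2 kN × (720 − 38.02) mm = 438.65 kN·m.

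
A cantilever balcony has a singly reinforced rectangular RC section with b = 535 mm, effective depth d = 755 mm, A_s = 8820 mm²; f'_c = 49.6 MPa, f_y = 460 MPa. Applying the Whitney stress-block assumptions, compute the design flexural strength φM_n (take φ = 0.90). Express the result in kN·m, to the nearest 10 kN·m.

φM_n ≈ 2430 kN·m

T = A_s f_y = 8820 × 460 = 4057200 N = 4057.2 kN.
From C = T: a = T/(0.85 f'_c b) = 4057200/(0.85 × 49.6 × 535) = 179.88 mm.
M_n = T(d − a/2) = 4057.2 kN × (755 − 89.94) mm = 2698.28 kN·m.
φM_n = 0.90 × 2698.28 = 2428.45 kN·m.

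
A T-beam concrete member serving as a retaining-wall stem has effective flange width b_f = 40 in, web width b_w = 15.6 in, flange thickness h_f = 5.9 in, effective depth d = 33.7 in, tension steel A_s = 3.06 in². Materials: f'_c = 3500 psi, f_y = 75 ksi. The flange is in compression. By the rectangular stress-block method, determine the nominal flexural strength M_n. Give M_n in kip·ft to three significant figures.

M_n ≈ 626 kip·ft

Tension: T = A_s f_y = 3.06 × 75 = 229.5 kips.
Try a within the flange: a = T/(0.85 f'_c b_f) = 229.5/(0.85 × 3.5 × 40) = 1.929 in.
Since a = 1.929 ≤ h_f = 5.9 in, the stress block lies entirely in the flange; analyse as a rectangular beam of width b_f.
M_n = T(d − a/2) = 229.5 × (33.7 − 0.9645) = 7512.8 kip·in.
M_n = 7512.8/12 = 626.07 kip·ft.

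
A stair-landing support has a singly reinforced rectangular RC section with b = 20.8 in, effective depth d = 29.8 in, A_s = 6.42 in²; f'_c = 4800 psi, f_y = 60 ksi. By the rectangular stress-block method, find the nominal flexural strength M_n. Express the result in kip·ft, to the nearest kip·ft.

T = A_s f_y = 6.42 × 60 = 385.2 kips.
a = T/(0.85 f'_c b) = 385.2/(0.85 × 4.8 × 20.8) = 4.539 in.
M_n = T(d − a/2) = 385.2 × (29.8 − 2.2695) = 10604.7 kip·in = 10604.7/12 = 883.73 kip·ft.

M_n ≈ 884 kip·ft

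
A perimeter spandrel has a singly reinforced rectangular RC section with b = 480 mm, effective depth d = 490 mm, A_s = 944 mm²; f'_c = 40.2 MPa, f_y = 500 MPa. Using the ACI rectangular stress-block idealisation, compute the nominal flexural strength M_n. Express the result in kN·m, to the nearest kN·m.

M_n ≈ 224 kN·m

T = A_s f_y = 944 × 500 = 472000 N = 472 kN.
From C = T: a = T/(0.85 f'_c b) = 472000/(0.85 × 40.2 × 480) = 28.78 mm.
M_n = T(d − a/2) = 472 kN × (490 − 14.39) mm = 224.49 kN·m.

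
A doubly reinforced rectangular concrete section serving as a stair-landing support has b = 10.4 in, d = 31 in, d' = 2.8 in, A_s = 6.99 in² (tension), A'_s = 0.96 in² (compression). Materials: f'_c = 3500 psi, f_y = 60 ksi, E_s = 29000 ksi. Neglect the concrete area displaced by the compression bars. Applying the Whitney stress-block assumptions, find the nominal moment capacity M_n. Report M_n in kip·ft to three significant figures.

M_n ≈ 894 kip·ft

Assume both steels yield.
a = (A_s − A'_s) f_y/(0.85 f'_c b) = (6.99 − 0.96) × 60/(0.85 × 3.5 × 10.4) = 11.694 in.
c = a/β₁ = 11.694/0.85 = 13.758 in; ε'_s = 0.003(c − d')/c = 0.0024 ≥ ε_y = 0.0021, so the compression steel yields.
M_n = (A_s − A'_s) f_y (d − a/2) + A'_s f_y (d − d') = 361.8 × (31 − 5.847) + 57.6 × (31 − 2.8) = 9100.4 + 1624.3 = 10724.7 kip·in = 10724.7/12 = 893.73 kip·ft.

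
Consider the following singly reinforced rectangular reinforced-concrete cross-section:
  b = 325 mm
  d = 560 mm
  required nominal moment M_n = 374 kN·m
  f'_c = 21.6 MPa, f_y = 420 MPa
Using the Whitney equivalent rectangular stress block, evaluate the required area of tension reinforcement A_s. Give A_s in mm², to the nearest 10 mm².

A_s ≈ 1790 mm²

With M_n = 0.85 f'_c a b (d − a/2), solve the quadratic for a:
a = d − √(d² − 2M_n/(0.85 f'_c b)) = 560 − √(560² − 2 × 374×10⁶/(0.85 × 21.6 × 325)) = 126.13 mm.
A_s = 0.85 f'_c a b / f_y = 0.85 × 21.6 × 126.13 × 325 / 420 = 1791.9 mm².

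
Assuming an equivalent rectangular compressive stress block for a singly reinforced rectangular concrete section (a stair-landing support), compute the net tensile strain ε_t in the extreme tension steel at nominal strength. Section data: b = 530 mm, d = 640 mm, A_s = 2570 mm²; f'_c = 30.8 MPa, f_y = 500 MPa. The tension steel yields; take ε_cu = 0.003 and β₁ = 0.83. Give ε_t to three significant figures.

ε_t ≈ 0.0142

a = A_s f_y/(0.85 f'_c b) = 92.61 mm.
β₁ = 0.83, so c = a/β₁ = 92.61/0.83 = 111.58 mm.
From the linear strain diagram with ε_cu = 0.003: ε_t = 0.003 (d − c)/c = 0.003 × (640 − 111.58)/111.58 = 0.0142.
Since ε_t ≥ 0.005, the section is tension-controlled.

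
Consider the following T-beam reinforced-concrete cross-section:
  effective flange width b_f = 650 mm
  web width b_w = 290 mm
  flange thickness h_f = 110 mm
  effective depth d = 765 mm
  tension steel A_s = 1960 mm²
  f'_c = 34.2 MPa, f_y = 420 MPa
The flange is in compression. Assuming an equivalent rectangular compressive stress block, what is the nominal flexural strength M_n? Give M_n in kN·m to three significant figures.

M_n ≈ 612 kN·m

Tension: T = A_s f_y = 1960 × 420 = 823200 N.
Try a within the flange: a = T/(0.85 f'_c b_f) = 823200/(0.85 × 34.2 × 650) = 43.57 mm.
Since a = 43.57 ≤ h_f = 110 mm, the stress block lies entirely in the flange; analyse as a rectangular beam of width b_f.
M_n = T(d − a/2) = 823200 × (765 − 21.785) = 611.81 × 10⁶ N·mm.
M_n = 611.81 kN·m.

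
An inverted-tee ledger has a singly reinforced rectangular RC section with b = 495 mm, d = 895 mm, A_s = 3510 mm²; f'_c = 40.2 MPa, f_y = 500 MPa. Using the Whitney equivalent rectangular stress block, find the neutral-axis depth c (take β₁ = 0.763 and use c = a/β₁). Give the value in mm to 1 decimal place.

T = A_s f_y = 3510 × 500 = 1755000 N = 1755 kN.
Setting C = 0.85 f'_c a b equal to T: a = 1755000/(0.85 × 40.2 × 495) = 103.759 mm.
With β₁ = 0.763, c = a/β₁ = 103.759/0.763 = 136.0 mm.

c ≈ 136.0 mm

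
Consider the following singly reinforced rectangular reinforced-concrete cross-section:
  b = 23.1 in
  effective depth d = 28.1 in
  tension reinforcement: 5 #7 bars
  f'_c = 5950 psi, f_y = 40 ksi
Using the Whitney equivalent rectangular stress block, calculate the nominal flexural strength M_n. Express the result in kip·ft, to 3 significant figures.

A_s = 5 × 0.6 = 3 in².
T = A_s f_y = 3 × 40 = 120 kips.
a = T/(0.85 f'_c b) = 120/(0.85 × 5.95 × 23.1) = 1.027 in.
M_n = T(d − a/2) = 120 × (28.1 − 0.5135) = 3310.4 kip·in = 3310.4/12 = 275.87 kip·ft.

M_n ≈ 276 kip·ft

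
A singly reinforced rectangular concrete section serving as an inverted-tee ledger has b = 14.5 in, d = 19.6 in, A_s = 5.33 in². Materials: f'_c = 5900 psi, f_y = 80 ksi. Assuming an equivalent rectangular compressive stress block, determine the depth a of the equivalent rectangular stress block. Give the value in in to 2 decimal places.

T = A_s f_y = 5.33 × 80 = 426.4 kips.
a = T/(0.85 f'_c b) = 426.4/(0.85 × 5.9 × 14.5) = 5.86 in.

a ≈ 5.86 in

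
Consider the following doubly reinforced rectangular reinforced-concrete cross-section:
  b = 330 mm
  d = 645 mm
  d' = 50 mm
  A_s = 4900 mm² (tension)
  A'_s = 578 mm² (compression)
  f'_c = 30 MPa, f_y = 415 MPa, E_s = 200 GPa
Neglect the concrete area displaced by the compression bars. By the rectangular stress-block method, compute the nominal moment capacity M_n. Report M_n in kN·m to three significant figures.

M_n ≈ 1110 kN·m

Assume both tension and compression steel yield.
Net tension couple steel: A_s − A'_s = 4322 mm².
a = (A_s − A'_s) f_y / (0.85 f'_c b) = 1793630/(0.85 × 30 × 330) = 213.15 mm.
c = a/β₁ = 213.15/0.836 = 254.96 mm; ε'_s = 0.003(c − d')/c = 0.0024 ≥ f_y/E_s = 0.0021, so compression steel does yield.
M_n = (A_s − A'_s) f_y (d − a/2) + A'_s f_y (d − d') = [1793630 × (645 − 106.575) + 239870 × (645 − 50)] × 10⁻⁶ = 965.74 + 142.72 = 1108.46 kN·m.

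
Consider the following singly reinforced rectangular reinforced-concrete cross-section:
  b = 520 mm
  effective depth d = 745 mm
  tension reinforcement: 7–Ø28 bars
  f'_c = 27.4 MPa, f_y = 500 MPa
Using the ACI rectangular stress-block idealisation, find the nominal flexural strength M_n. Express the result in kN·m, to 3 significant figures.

A_s = 7 × 616 = 4312 mm².
T = A_s f_y = 4312 × 500 = 2156000 N = 2156 kN.
From C = T: a = T/(0.85 f'_c b) = 2156000/(0.85 × 27.4 × 520) = 178.02 mm.
M_n = T(d − a/2) = 2156 kN × (745 − 89.01) mm = 1414.31 kN·m.

M_n ≈ 1410 kN·m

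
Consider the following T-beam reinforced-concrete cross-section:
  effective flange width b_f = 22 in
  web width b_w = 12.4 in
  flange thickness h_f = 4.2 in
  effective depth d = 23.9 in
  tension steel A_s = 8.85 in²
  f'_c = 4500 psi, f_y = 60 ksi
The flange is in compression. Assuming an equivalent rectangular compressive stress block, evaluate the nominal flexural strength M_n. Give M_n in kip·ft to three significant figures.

M_n ≈ 906 kip·ft

Tension: T = A_s f_y = 8.85 × 60 = 531 kips.
Try a within the flange: a = T/(0.85 f'_c b_f) = 531/(0.85 × 4.5 × 22) = 6.310 in.
a = 6.310 > h_f = 4.2 in: the block extends into the web. Split into flange-overhang and web parts.
C_f = 0.85 f'_c (b_f − b_w) h_f = 0.85 × 4.5 × (22 − 12.4) × 4.2 = 154.2 kips.
Remaining web compression depth: a_w = (T − C_f)/(0.85 f'_c b_w) = (531 − 154.2)/(0.85 × 4.5 × 12.4) = 7.944 in.
M_n = C_f(d − h_f/2) + (T − C_f)(d − a_w/2) = 154.2 × (23.9 − 2.1) + 376.8 × (23.9 − 3.972) = 3361.6 + 7508.9 = 10870.5 kip·in.
M_n = 10870.5/12 = 905.88 kip·ft.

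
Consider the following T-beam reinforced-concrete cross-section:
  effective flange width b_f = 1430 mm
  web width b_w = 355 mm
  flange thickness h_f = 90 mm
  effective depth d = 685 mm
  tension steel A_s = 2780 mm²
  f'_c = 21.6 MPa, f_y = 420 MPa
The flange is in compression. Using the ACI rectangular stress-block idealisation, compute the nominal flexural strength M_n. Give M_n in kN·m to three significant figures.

Tension: T = A_s f_y = 2780 × 420 = 1167600 N.
Try a within the flange: a = T/(0.85 f'_c b_f) = 1167600/(0.85 × 21.6 × 1430) = 44.47 mm.
Since a = 44.47 ≤ h_f = 90 mm, the stress block lies entirely in the flange; analyse as a rectangular beam of width b_f.
M_n = T(d − a/2) = 1167600 × (685 − 22.235) = 773.84 × 10⁶ N·mm.
M_n = 773.84 kN·m.

M_n ≈ 774 kN·m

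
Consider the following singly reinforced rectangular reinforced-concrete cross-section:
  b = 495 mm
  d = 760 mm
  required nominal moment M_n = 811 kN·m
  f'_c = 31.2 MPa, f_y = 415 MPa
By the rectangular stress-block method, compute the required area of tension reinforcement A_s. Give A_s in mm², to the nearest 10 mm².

A_s ≈ 2730 mm²

With M_n = 0.85 f'_c a b (d − a/2), solve the quadratic for a:
a = d − √(d² − 2M_n/(0.85 f'_c b)) = 760 − √(760² − 2 × 811×10⁶/(0.85 × 31.2 × 495)) = 86.17 mm.
A_s = 0.85 f'_c a b / f_y = 0.85 × 31.2 × 86.17 × 495 / 415 = 2725.8 mm².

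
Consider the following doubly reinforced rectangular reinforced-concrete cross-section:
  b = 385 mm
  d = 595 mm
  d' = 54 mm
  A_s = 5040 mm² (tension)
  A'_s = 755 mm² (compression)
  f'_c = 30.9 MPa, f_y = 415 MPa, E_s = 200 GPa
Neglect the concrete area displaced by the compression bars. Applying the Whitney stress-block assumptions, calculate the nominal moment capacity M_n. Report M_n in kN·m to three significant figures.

M_n ≈ 1070 kN·m

Assume both tension and compression steel yield.
Net tension couple steel: A_s − A'_s = 4285 mm².
a = (A_s − A'_s) f_y / (0.85 f'_c b) = 1778275/(0.85 × 30.9 × 385) = 175.86 mm.
c = a/β₁ = 175.86/0.829 = 212.14 mm; ε'_s = 0.003(c − d')/c = 0.0022 ≥ f_y/E_s = 0.0021, so compression steel does yield.
M_n = (A_s − A'_s) f_y (d − a/2) + A'_s f_y (d − d') = [1778275 × (595 − 87.93) + 313325 × (595 − 54)] × 10⁻⁶ = 901.71 + 169.51 = 1071.22 kN·m.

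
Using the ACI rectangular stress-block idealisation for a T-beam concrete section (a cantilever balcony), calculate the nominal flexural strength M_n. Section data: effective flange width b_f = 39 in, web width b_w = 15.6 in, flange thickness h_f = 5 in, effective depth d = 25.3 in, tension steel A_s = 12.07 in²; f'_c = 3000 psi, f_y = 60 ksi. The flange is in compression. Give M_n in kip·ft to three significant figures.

Tension: T = A_s f_y = 12.07 × 60 = 724.2 kips.
Try a within the flange: a = T/(0.85 f'_c b_f) = 724.2/(0.85 × 3 × 39) = 7.282 in.
a = 7.282 > h_f = 5 in: the block extends into the web. Split into flange-overhang and web parts.
C_f = 0.85 f'_c (b_f − b_w) h_f = 0.85 × 3 × (39 − 15.6) × 5 = 298.4 kips.
Remaining web compression depth: a_w = (T − C_f)/(0.85 f'_c b_w) = (724.2 − 298.4)/(0.85 × 3 × 15.6) = 10.704 in.
M_n = C_f(d − h_f/2) + (T − C_f)(d − a_w/2) = 298.4 × (25.3 − 2.5) + 425.8 × (25.3 − 5.352) = 6803.5 + 8493.9 = 15297.4 kip·in.
M_n = 15297.4/12 = 1274.78 kip·ft.

M_n ≈ 1270 kip·ft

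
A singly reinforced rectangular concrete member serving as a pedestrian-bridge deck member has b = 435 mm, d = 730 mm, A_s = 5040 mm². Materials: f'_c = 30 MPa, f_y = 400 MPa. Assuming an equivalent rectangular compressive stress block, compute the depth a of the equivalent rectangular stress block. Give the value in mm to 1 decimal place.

a ≈ 181.7 mm

T = A_s f_y = 5040 × 400 = 2016000 N = 2016 kN.
Setting C = 0.85 f'_c a b equal to T: a = 2016000/(0.85 × 30 × 435) = 181.7 mm.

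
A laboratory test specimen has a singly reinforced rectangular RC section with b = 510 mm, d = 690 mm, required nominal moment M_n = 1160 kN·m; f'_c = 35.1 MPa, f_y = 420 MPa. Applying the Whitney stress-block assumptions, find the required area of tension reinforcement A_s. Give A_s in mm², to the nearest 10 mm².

A_s ≈ 4390 mm²

With M_n = 0.85 f'_c a b (d − a/2), solve the quadratic for a:
a = d − √(d² − 2M_n/(0.85 f'_c b)) = 690 − √(690² − 2 × 1160×10⁶/(0.85 × 35.1 × 510)) = 121.12 mm.
A_s = 0.85 f'_c a b / f_y = 0.85 × 35.1 × 121.12 × 510 / 420 = 4388.0 mm².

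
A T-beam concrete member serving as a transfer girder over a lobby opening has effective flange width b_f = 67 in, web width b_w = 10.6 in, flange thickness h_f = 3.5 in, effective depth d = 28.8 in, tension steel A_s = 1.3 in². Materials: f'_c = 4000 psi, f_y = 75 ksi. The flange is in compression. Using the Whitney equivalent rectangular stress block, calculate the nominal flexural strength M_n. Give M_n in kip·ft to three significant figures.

Tension: T = A_s f_y = 1.3 × 75 = 97.5 kips.
Try a within the flange: a = T/(0.85 f'_c b_f) = 97.5/(0.85 × 4 × 67) = 0.428 in.
Since a = 0.428 ≤ h_f = 3.5 in, the stress block lies entirely in the flange; analyse as a rectangular beam of width b_f.
M_n = T(d − a/2) = 97.5 × (28.8 − 0.214) = 2787.1 kip·in.
M_n = 2787.1/12 = 232.26 kip·ft.

M_n ≈ 232 kip·ft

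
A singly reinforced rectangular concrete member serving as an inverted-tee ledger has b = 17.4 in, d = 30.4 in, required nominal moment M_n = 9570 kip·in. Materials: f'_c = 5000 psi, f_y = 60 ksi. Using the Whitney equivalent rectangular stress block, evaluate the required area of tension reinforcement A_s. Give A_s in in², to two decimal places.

From M_n = 0.85 f'_c a b (d − a/2):
a = d − √(d² − 2M_n/(0.85 f'_c b)) = 30.4 − √(30.4² − 2 × 9570/(0.85 × 5 × 17.4)) = 4.606 in.
A_s = 0.85 f'_c a b / f_y = 0.85 × 5 × 4.606 × 17.4 / 60 = 5.677 in².

A_s ≈ 5.68 in²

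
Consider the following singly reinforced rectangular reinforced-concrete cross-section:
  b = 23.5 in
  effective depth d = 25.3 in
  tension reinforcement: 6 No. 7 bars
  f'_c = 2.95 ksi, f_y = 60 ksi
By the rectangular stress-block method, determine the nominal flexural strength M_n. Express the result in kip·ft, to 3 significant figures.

M_n ≈ 422 kip·ft

A_s = 6 × 0.6 = 3.6 in².
T = A_s f_y = 3.6 × 60 = 216 kips.
a = T/(0.85 f'_c b) = 216/(0.85 × 2.95 × 23.5) = 3.666 in.
M_n = T(d − a/2) = 216 × (25.3 − 1.833) = 5068.9 kip·in = 5068.9/12 = 422.41 kip·ft.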